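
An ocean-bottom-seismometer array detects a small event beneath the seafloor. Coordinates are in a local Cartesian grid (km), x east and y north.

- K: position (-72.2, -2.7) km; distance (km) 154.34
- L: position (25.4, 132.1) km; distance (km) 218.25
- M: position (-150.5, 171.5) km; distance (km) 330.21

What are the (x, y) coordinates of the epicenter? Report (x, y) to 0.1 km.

59.3 km east, -83.5 km north

Circle about each station: (x + 72.2)² + (y + 2.7)² = 154.34²; (x − 25.4)² + (y − 132.1)² = 218.25²; (x + 150.5)² + (y − 171.5)² = 330.21².
Subtracting the K equation from the L and M equations removes the quadratic terms:
195.2 x + 269.6 y = -10936.79
-156.6 x + 348.4 y = -38375.44
Solving the 2×2 system: x ≈ 59.3, y ≈ -83.5 km.
Check against K (with the unrounded x, y): √((x + 72.2)²+(y + 2.7)²) = 154.33 ≈ 154.34 km. ✓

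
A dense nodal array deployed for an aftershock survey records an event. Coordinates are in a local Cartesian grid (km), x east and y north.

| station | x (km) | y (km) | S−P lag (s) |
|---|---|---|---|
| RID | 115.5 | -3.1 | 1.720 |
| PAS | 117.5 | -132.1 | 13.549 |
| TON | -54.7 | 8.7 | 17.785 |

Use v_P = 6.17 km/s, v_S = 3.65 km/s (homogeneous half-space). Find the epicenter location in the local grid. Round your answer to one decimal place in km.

Distance from S−P lag: d = Δt · v_P v_S / (v_P − v_S) = Δt · (6.17·3.65)/(6.17−3.65) ≈ 8.9367·Δt.
So d_RID = 15.37, d_PAS = 121.08, d_TON = 158.94 km.
Circle about each station: (x − 115.5)² + (y + 3.1)² = 15.37²; (x − 117.5)² + (y + 132.1)² = 121.08²; (x + 54.7)² + (y − 8.7)² = 158.94².
Subtracting the RID equation from the PAS and TON equations removes the quadratic terms:
4.0 x − 258.0 y = 3482.67
-340.4 x + 23.6 y = -35307.77
Solving the 2×2 system: x ≈ 102.9, y ≈ -11.9 km.

102.9 km east, -11.9 km north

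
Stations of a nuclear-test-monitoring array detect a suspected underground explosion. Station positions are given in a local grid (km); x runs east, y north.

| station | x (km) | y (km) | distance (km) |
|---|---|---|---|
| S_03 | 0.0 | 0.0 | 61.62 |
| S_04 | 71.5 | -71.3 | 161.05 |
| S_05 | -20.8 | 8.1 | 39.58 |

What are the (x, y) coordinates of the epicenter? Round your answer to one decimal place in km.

(-54.1, 29.5)

Circle about each station: x² + y² = 61.62²; (x − 71.5)² + (y + 71.3)² = 161.05²; (x + 20.8)² + (y − 8.1)² = 39.58².
Subtracting the S_03 equation from the S_04 and S_05 equations removes the quadratic terms:
143.0 x − 142.6 y = -11944.14
-41.6 x + 16.2 y = 2728.70
Solving the 2×2 system: x ≈ -54.1, y ≈ 29.5 km.
Check against S_03 (with the unrounded x, y): √(x²+y²) = 61.63 ≈ 61.62 km. ✓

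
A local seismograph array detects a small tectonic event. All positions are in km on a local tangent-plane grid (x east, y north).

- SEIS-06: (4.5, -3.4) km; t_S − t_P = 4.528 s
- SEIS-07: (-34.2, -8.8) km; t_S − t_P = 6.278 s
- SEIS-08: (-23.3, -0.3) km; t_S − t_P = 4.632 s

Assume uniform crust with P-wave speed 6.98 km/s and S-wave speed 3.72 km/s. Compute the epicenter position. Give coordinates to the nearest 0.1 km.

Distance from S−P lag: d = Δt · v_P v_S / (v_P − v_S) = Δt · (6.98·3.72)/(6.98−3.72) ≈ 7.9649·Δt.
So d_SEIS-06 = 36.07, d_SEIS-07 = 50.00, d_SEIS-08 = 36.89 km.
Circle about each station: (x − 4.5)² + (y + 3.4)² = 36.07²; (x + 34.2)² + (y + 8.8)² = 50.00²; (x + 23.3)² + (y + 0.3)² = 36.89².
Subtracting pairs of circle equations eliminates x²+y² and gives linear equations (the radical axes):
-77.4 x − 10.8 y = 16.31
-55.6 x + 6.2 y = 451.34
Solving the 2×2 system: x ≈ -4.6, y ≈ 31.5 km.
Check against SEIS-06 (with the unrounded x, y): √((x − 4.5)²+(y + 3.4)²) = 36.06 ≈ 36.07 km. ✓

x ≈ -4.6 km, y ≈ 31.5 km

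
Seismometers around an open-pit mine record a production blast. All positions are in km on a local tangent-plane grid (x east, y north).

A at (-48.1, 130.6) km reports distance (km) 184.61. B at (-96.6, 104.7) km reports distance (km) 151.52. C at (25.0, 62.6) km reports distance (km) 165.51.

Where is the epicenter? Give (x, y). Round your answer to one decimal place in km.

x ≈ -99.2 km, y ≈ -46.8 km

Circle about each station: (x + 48.1)² + (y − 130.6)² = 184.61²; (x + 96.6)² + (y − 104.7)² = 151.52²; (x − 25.0)² + (y − 62.6)² = 165.51².
Subtracting the A equation from the B and C equations removes the quadratic terms:
-97.0 x − 51.8 y = 12046.22
146.2 x − 136.0 y = -8138.92
Solving the 2×2 system: x ≈ -99.2, y ≈ -46.8 km.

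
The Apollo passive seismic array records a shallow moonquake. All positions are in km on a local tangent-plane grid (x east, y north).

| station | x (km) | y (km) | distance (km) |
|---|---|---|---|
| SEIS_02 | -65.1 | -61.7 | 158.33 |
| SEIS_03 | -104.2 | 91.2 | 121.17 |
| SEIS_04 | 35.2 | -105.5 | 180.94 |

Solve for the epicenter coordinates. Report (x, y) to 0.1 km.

Circle about each station: (x + 65.1)² + (y + 61.7)² = 158.33²; (x + 104.2)² + (y − 91.2)² = 121.17²; (x − 35.2)² + (y + 105.5)² = 180.94².
Subtracting the SEIS_02 equation from the SEIS_03 and SEIS_04 equations removes the quadratic terms:
-78.2 x + 305.8 y = 21516.40
200.6 x − 87.6 y = -3346.50
Solving the 2×2 system: x ≈ 15.8, y ≈ 74.4 km.

x ≈ 15.8 km, y ≈ 74.4 km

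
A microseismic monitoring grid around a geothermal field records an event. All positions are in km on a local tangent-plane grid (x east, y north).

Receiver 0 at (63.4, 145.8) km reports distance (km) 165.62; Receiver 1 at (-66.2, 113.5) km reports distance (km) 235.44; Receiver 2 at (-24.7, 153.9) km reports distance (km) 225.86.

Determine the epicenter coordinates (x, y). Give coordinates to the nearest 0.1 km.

(139.3, -1.4)

Circle about each station: (x − 63.4)² + (y − 145.8)² = 165.62²; (x + 66.2)² + (y − 113.5)² = 235.44²; (x + 24.7)² + (y − 153.9)² = 225.86².
Subtracting the Receiver 0 equation from the Receiver 1 and Receiver 2 equations removes the quadratic terms:
-259.2 x − 64.6 y = -36014.52
-176.2 x + 16.2 y = -24564.66
Solving the 2×2 system: x ≈ 139.3, y ≈ -1.4 km.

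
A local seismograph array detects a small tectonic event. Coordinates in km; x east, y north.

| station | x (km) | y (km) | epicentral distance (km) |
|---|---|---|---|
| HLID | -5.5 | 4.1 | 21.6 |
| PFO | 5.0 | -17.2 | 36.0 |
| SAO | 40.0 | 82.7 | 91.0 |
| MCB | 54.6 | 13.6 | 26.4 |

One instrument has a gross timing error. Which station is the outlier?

HLID

Solve using three stations at a time. Using PFO, SAO, MCB (subtract circle equations pairwise → linear system) gives (x, y) ≈ (39.9, -8.3).
Distances from that point to each station vs reported:
  HLID: calculated 47.0 vs reported 21.6 → residual 25.4 km
  PFO: calculated 36.0 vs reported 36.0 → residual 0.0 km
  SAO: calculated 91.0 vs reported 91.0 → residual 0.0 km
  MCB: calculated 26.4 vs reported 26.4 → residual 0.0 km
PFO, SAO, MCB are mutually consistent (residuals ≈ 0); HLID is off by 25.4 km.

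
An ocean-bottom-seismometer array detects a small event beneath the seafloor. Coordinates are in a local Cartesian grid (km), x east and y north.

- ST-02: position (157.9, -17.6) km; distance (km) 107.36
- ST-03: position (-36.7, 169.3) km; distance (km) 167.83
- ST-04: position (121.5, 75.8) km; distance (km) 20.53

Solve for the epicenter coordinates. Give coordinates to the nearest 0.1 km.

Circle about each station: (x − 157.9)² + (y + 17.6)² = 107.36²; (x + 36.7)² + (y − 169.3)² = 167.83²; (x − 121.5)² + (y − 75.8)² = 20.53².
Subtracting the ST-02 equation from the ST-03 and ST-04 equations removes the quadratic terms:
-389.2 x + 373.8 y = -11873.53
-72.8 x + 186.8 y = 6370.41
Solving the 2×2 system: x ≈ 101.1, y ≈ 73.5 km.

(101.1, 73.5)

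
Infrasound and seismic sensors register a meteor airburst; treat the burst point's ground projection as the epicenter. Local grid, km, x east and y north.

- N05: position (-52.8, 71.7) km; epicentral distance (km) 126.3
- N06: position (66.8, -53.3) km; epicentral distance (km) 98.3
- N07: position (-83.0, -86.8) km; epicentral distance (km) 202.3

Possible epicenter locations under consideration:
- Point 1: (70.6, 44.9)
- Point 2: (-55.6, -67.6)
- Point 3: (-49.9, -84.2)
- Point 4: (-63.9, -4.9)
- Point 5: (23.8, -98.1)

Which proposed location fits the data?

Point 1

For each candidate, compare |candidate − station| to the reported distance:
Point 1: residuals N05 0.0, N06 0.0, N07 0.0 → max 0.0 km
Point 2: residuals N05 13.0, N06 24.9, N07 168.8 → max 168.8 km
Point 3: residuals N05 29.6, N06 22.4, N07 169.1 → max 169.1 km
Point 4: residuals N05 48.9, N06 41.1, N07 118.2 → max 118.2 km
Point 5: residuals N05 60.0, N06 36.2, N07 94.9 → max 94.9 km
Only Point 1 has all residuals ≈ 0.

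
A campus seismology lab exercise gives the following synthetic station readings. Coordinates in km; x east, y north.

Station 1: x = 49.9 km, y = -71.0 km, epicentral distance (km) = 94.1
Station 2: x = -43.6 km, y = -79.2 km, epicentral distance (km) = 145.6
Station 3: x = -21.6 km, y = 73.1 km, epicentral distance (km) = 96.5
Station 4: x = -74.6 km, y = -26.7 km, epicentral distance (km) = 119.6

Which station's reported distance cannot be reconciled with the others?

Solve using three stations at a time. Using Station 1, Station 2, Station 3 (subtract circle equations pairwise → linear system) gives (x, y) ≈ (60.6, 22.5).
Distances from that point to each station vs reported:
  Station 1: calculated 94.1 vs reported 94.1 → residual 0.0 km
  Station 2: calculated 145.6 vs reported 145.6 → residual 0.0 km
  Station 3: calculated 96.5 vs reported 96.5 → residual 0.0 km
  Station 4: calculated 143.9 vs reported 119.6 → residual 24.3 km
Station 1, Station 2, Station 3 are mutually consistent (residuals ≈ 0); Station 4 is off by 24.3 km.

Station 4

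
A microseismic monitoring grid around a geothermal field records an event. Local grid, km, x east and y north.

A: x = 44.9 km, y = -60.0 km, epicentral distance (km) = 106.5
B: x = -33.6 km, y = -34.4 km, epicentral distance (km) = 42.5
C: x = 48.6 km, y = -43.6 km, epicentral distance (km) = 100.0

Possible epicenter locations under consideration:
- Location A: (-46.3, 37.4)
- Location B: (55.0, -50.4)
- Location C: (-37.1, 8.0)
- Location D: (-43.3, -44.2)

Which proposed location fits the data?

For each candidate, compare |candidate − station| to the reported distance:
Location A: residuals A 26.9, B 30.4, C 24.8 → max 30.4 km
Location B: residuals A 92.6, B 47.5, C 90.7 → max 92.6 km
Location C: residuals A 0.0, B 0.0, C 0.0 → max 0.0 km
Location D: residuals A 16.9, B 28.7, C 8.1 → max 28.7 km
Only Location C has all residuals ≈ 0.

Location C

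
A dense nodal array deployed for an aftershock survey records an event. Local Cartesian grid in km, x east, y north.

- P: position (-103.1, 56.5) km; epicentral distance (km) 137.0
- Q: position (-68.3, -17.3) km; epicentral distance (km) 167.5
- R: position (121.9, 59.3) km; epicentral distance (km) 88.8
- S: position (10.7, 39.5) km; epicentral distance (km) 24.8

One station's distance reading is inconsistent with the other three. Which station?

Q

Solve using three stations at a time. Using P, R, S (subtract circle equations pairwise → linear system) gives (x, y) ≈ (33.7, 48.9).
Distances from that point to each station vs reported:
  P: calculated 137.0 vs reported 137.0 → residual 0.0 km
  Q: calculated 121.6 vs reported 167.5 → residual 45.9 km
  R: calculated 88.8 vs reported 88.8 → residual 0.0 km
  S: calculated 24.8 vs reported 24.8 → residual 0.0 km
P, R, S are mutually consistent (residuals ≈ 0); Q is off by 45.9 km.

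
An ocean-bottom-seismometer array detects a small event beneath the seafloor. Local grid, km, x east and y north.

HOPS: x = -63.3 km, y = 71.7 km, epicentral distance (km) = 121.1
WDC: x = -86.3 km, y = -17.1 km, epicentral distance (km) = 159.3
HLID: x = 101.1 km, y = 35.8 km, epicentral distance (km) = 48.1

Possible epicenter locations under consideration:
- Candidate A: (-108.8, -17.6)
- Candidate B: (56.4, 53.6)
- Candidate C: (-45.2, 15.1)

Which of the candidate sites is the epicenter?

Candidate B

For each candidate, compare |candidate − station| to the reported distance:
Candidate A: residuals HOPS 20.9, WDC 136.8, HLID 168.5 → max 168.5 km
Candidate B: residuals HOPS 0.0, WDC 0.0, HLID 0.0 → max 0.0 km
Candidate C: residuals HOPS 61.7, WDC 107.1, HLID 99.7 → max 107.1 km
Only Candidate B has all residuals ≈ 0.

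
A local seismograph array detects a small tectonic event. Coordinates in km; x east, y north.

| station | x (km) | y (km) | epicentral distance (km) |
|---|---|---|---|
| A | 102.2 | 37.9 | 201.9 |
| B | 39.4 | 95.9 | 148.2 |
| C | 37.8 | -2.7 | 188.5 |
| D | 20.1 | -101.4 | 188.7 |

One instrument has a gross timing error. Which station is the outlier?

Solve using three stations at a time. Using A, B, D (subtract circle equations pairwise → linear system) gives (x, y) ≈ (-99.6, 44.5).
Distances from that point to each station vs reported:
  A: calculated 201.9 vs reported 201.9 → residual 0.0 km
  B: calculated 148.2 vs reported 148.2 → residual 0.0 km
  C: calculated 145.3 vs reported 188.5 → residual 43.2 km
  D: calculated 188.7 vs reported 188.7 → residual 0.0 km
A, B, D are mutually consistent (residuals ≈ 0); C is off by 43.2 km.

C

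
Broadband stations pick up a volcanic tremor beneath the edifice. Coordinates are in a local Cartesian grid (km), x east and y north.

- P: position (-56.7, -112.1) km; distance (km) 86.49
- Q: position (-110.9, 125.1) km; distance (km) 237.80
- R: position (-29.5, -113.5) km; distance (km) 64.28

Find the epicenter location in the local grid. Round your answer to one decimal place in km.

Circle about each station: (x + 56.7)² + (y + 112.1)² = 86.49²; (x + 110.9)² + (y − 125.1)² = 237.80²; (x + 29.5)² + (y + 113.5)² = 64.28².
Subtracting pairs of circle equations eliminates x²+y² and gives linear equations (the radical axes):
-108.4 x + 474.4 y = -36900.80
54.4 x − 2.8 y = 1319.80
Solving the 2×2 system: x ≈ 20.5, y ≈ -73.1 km.

(20.5, -73.1)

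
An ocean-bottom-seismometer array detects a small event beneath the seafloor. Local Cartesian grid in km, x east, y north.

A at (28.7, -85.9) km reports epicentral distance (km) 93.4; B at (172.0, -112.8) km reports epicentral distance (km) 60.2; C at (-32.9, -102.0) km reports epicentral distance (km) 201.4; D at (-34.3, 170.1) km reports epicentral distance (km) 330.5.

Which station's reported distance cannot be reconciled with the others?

Solve using three stations at a time. Using A, B, D (subtract circle equations pairwise → linear system) gives (x, y) ≈ (113.2, -125.7).
Distances from that point to each station vs reported:
  A: calculated 93.4 vs reported 93.4 → residual 0.0 km
  B: calculated 60.2 vs reported 60.2 → residual 0.0 km
  C: calculated 148.0 vs reported 201.4 → residual 53.4 km
  D: calculated 330.5 vs reported 330.5 → residual 0.0 km
A, B, D are mutually consistent (residuals ≈ 0); C is off by 53.4 km.

C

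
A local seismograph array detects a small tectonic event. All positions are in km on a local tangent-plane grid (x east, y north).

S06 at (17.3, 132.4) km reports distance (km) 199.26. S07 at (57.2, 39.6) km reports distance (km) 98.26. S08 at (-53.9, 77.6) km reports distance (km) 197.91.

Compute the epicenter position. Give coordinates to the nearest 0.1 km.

(97.3, -50.1)

Circle about each station: (x − 17.3)² + (y − 132.4)² = 199.26²; (x − 57.2)² + (y − 39.6)² = 98.26²; (x + 53.9)² + (y − 77.6)² = 197.91².
Subtracting the S06 equation from the S07 and S08 equations removes the quadratic terms:
79.8 x − 185.6 y = 17060.47
-142.4 x − 109.6 y = -8365.90
Solving the 2×2 system: x ≈ 97.3, y ≈ -50.1 km.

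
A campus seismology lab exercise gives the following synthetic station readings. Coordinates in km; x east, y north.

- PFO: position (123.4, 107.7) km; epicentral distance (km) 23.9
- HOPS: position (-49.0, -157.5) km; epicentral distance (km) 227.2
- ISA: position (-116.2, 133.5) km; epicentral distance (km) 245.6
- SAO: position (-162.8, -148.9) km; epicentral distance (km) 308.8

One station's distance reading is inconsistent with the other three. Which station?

PFO

Solve using three stations at a time. Using HOPS, ISA, SAO (subtract circle equations pairwise → linear system) gives (x, y) ≈ (99.0, 15.0).
Distances from that point to each station vs reported:
  PFO: calculated 95.9 vs reported 23.9 → residual 72.0 km
  HOPS: calculated 227.3 vs reported 227.2 → residual 0.1 km
  ISA: calculated 245.7 vs reported 245.6 → residual 0.1 km
  SAO: calculated 308.8 vs reported 308.8 → residual 0.0 km
HOPS, ISA, SAO are mutually consistent (residuals ≈ 0); PFO is off by 72.0 km.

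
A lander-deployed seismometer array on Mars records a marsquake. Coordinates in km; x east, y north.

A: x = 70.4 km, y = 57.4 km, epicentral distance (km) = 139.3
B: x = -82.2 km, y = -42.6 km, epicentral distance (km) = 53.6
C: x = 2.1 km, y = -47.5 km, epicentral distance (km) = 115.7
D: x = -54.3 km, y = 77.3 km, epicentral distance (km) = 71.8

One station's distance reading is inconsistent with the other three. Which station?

C

Solve using three stations at a time. Using A, B, D (subtract circle equations pairwise → linear system) gives (x, y) ≈ (-58.9, 5.7).
Distances from that point to each station vs reported:
  A: calculated 139.3 vs reported 139.3 → residual 0.0 km
  B: calculated 53.6 vs reported 53.6 → residual 0.0 km
  C: calculated 80.9 vs reported 115.7 → residual 34.8 km
  D: calculated 71.8 vs reported 71.8 → residual 0.0 km
A, B, D are mutually consistent (residuals ≈ 0); C is off by 34.8 km.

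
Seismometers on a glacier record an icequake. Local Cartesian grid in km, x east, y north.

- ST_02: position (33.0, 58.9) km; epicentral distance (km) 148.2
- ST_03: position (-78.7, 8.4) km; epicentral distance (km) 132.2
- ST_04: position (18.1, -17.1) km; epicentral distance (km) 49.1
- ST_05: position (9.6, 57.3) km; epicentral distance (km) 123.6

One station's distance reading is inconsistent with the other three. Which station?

ST_02

Solve using three stations at a time. Using ST_03, ST_04, ST_05 (subtract circle equations pairwise → linear system) gives (x, y) ≈ (31.7, -64.3).
Distances from that point to each station vs reported:
  ST_02: calculated 123.2 vs reported 148.2 → residual 25.0 km
  ST_03: calculated 132.2 vs reported 132.2 → residual 0.0 km
  ST_04: calculated 49.1 vs reported 49.1 → residual 0.0 km
  ST_05: calculated 123.6 vs reported 123.6 → residual 0.0 km
ST_03, ST_04, ST_05 are mutually consistent (residuals ≈ 0); ST_02 is off by 25.0 km.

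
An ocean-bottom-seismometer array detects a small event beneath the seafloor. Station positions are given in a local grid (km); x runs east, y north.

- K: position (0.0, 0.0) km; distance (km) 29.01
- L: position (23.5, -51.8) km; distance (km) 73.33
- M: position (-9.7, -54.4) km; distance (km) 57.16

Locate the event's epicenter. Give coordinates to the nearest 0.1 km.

x ≈ -29.0 km, y ≈ -0.6 km

Circle about each station: x² + y² = 29.01²; (x − 23.5)² + (y + 51.8)² = 73.33²; (x + 9.7)² + (y + 54.4)² = 57.16².
Subtracting pairs of circle equations eliminates x²+y² and gives linear equations (the radical axes):
47.0 x − 103.6 y = -1300.22
-19.4 x − 108.8 y = 627.76
Solving the 2×2 system: x ≈ -29.0, y ≈ -0.6 km.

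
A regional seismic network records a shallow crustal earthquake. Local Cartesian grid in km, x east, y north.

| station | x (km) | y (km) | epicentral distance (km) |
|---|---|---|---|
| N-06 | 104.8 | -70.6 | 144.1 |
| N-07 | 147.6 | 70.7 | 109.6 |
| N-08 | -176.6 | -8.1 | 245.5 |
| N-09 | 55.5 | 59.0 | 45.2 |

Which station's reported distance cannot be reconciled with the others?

Solve using three stations at a time. Using N-07, N-08, N-09 (subtract circle equations pairwise → linear system) gives (x, y) ≈ (42.7, 102.3).
Distances from that point to each station vs reported:
  N-06: calculated 183.7 vs reported 144.1 → residual 39.6 km
  N-07: calculated 109.6 vs reported 109.6 → residual 0.0 km
  N-08: calculated 245.5 vs reported 245.5 → residual 0.0 km
  N-09: calculated 45.1 vs reported 45.2 → residual 0.1 km
N-07, N-08, N-09 are mutually consistent (residuals ≈ 0); N-06 is off by 39.6 km.

N-06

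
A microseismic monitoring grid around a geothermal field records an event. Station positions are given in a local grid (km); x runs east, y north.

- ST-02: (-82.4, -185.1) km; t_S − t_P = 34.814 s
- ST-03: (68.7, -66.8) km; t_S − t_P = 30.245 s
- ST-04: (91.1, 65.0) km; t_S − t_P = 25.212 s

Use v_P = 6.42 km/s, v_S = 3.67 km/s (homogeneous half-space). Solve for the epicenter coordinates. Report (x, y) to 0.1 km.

Distance from S−P lag: d = Δt · v_P v_S / (v_P − v_S) = Δt · (6.42·3.67)/(6.42−3.67) ≈ 8.5678·Δt.
So d_ST-02 = 298.28, d_ST-03 = 259.13, d_ST-04 = 216.01 km.
Circle about each station: (x + 82.4)² + (y + 185.1)² = 298.28²; (x − 68.7)² + (y + 66.8)² = 259.13²; (x − 91.1)² + (y − 65.0)² = 216.01².
Subtracting the ST-02 equation from the ST-03 and ST-04 equations removes the quadratic terms:
302.2 x + 236.6 y = -10047.24
347.0 x + 500.2 y = 13783.08
Solving the 2×2 system: x ≈ -120.0, y ≈ 110.8 km.

x ≈ -120.0 km, y ≈ 110.8 km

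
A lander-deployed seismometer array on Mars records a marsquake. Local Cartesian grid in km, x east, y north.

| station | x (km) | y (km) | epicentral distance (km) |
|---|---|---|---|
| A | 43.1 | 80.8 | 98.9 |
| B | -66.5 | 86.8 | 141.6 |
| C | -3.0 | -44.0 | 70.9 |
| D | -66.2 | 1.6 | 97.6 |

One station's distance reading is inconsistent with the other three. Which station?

C

Solve using three stations at a time. Using A, B, D (subtract circle equations pairwise → linear system) gives (x, y) ≈ (29.6, -17.2).
Distances from that point to each station vs reported:
  A: calculated 99.0 vs reported 98.9 → residual 0.1 km
  B: calculated 141.6 vs reported 141.6 → residual 0.0 km
  C: calculated 42.2 vs reported 70.9 → residual 28.7 km
  D: calculated 97.7 vs reported 97.6 → residual 0.1 km
A, B, D are mutually consistent (residuals ≈ 0); C is off by 28.7 km.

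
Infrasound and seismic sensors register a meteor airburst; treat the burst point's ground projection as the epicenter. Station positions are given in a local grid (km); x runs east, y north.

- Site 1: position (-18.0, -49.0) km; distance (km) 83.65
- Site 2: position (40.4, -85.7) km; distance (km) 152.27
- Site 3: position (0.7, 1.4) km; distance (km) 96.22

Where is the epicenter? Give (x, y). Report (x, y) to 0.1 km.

Circle about each station: (x + 18.0)² + (y + 49.0)² = 83.65²; (x − 40.4)² + (y + 85.7)² = 152.27²; (x − 0.7)² + (y − 1.4)² = 96.22².
Subtracting pairs of circle equations eliminates x²+y² and gives linear equations (the radical axes):
116.8 x − 73.4 y = -9937.18
37.4 x + 100.8 y = -4983.52
Solving the 2×2 system: x ≈ -94.2, y ≈ -14.5 km.

x ≈ -94.2 km, y ≈ -14.5 km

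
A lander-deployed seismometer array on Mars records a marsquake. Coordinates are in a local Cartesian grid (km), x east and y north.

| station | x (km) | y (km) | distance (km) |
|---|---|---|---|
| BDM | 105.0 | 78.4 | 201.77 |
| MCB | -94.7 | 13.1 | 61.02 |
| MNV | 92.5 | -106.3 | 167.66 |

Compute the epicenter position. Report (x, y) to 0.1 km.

Circle about each station: (x − 105.0)² + (y − 78.4)² = 201.77²; (x + 94.7)² + (y − 13.1)² = 61.02²; (x − 92.5)² + (y + 106.3)² = 167.66².
Subtracting the BDM equation from the MCB and MNV equations removes the quadratic terms:
-399.4 x − 130.6 y = 28955.83
-25.0 x − 369.4 y = 15285.64
Solving the 2×2 system: x ≈ -60.3, y ≈ -37.3 km.

x ≈ -60.3 km, y ≈ -37.3 km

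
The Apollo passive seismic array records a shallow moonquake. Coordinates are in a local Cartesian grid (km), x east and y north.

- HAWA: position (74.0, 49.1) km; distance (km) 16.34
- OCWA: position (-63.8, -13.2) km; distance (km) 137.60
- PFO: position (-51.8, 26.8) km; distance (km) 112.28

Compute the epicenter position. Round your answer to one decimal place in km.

Circle about each station: (x − 74.0)² + (y − 49.1)² = 16.34²; (x + 63.8)² + (y + 13.2)² = 137.60²; (x + 51.8)² + (y − 26.8)² = 112.28².
Subtracting the HAWA equation from the OCWA and PFO equations removes the quadratic terms:
-275.6 x − 124.6 y = -22308.89
-251.6 x − 44.6 y = -16825.13
Solving the 2×2 system: x ≈ 57.8, y ≈ 51.2 km.
Check against HAWA (with the unrounded x, y): √((x − 74.0)²+(y − 49.1)²) = 16.34 ≈ 16.34 km. ✓

57.8 km east, 51.2 km north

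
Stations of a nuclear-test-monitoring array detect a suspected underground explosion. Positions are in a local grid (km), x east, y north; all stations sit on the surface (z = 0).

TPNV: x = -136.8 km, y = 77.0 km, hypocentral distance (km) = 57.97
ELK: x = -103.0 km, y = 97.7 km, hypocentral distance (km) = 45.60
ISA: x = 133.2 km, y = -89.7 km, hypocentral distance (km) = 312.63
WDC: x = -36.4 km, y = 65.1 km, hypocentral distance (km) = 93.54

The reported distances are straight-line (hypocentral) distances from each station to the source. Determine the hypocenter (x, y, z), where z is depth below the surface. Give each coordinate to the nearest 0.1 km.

x ≈ -109.8 km, y ≈ 101.8 km, depth ≈ 44.9 km

Each station gives a sphere (x−x_i)² + (y−y_i)² + z² = d_i² (stations at z=0).
Subtracting the TPNV sphere from ELK and ISA: z² cancels, leaving linear equations in x and y:
67.6 x + 41.4 y = -3207.79
540.0 x − 333.4 y = -93231.91
Solving: x ≈ -109.799, y ≈ 101.802 km (keep extra digits for the depth step; rounded: -109.8, 101.8).
Then from the TPNV sphere: z² = 57.97² − (x + 136.8)² − (y − 77.0)² with x = -109.799, y = 101.802, so z ≈ 44.904 ≈ 44.9 km.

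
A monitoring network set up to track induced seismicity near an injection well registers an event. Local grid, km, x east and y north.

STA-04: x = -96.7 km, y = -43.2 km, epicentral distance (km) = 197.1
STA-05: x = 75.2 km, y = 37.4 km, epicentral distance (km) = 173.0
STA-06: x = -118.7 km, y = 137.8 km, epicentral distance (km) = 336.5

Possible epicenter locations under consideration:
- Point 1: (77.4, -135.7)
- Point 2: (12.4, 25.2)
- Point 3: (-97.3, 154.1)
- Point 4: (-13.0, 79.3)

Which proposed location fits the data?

For each candidate, compare |candidate − station| to the reported distance:
Point 1: residuals STA-04 0.0, STA-05 0.1, STA-06 0.0 → max 0.1 km
Point 2: residuals STA-04 68.3, STA-05 109.0, STA-06 163.7 → max 163.7 km
Point 3: residuals STA-04 0.2, STA-05 35.3, STA-06 309.6 → max 309.6 km
Point 4: residuals STA-04 48.7, STA-05 75.4, STA-06 215.7 → max 215.7 km
Only Point 1 has all residuals ≈ 0.

Point 1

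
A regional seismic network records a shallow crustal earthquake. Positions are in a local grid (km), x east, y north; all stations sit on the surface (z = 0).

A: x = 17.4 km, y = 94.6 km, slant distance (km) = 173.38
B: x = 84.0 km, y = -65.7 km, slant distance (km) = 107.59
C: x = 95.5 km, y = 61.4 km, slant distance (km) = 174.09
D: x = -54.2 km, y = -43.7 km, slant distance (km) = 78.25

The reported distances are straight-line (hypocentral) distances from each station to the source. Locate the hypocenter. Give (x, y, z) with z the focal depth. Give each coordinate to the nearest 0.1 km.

(-6.8, -67.1, 57.7)

Each station gives a sphere (x−x_i)² + (y−y_i)² + z² = d_i² (stations at z=0).
Subtracting the A sphere from B and C: z² cancels, leaving linear equations in x and y:
133.2 x − 320.6 y = 20605.59
156.2 x − 66.4 y = 3391.59
Solving: x ≈ -6.812, y ≈ -67.102 km (keep extra digits for the depth step; rounded: -6.8, -67.1).
Then from the A sphere: z² = 173.38² − (x − 17.4)² − (y − 94.6)² with x = -6.812, y = -67.102, so z ≈ 57.679 ≈ 57.7 km.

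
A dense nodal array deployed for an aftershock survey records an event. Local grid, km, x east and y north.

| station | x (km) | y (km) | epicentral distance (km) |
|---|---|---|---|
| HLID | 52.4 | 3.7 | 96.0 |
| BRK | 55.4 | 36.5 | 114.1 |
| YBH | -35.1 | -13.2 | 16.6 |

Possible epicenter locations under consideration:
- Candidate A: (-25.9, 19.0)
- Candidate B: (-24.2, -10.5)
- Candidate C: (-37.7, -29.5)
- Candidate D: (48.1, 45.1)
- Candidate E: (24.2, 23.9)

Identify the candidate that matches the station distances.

For each candidate, compare |candidate − station| to the reported distance:
Candidate A: residuals HLID 16.2, BRK 30.9, YBH 16.9 → max 30.9 km
Candidate B: residuals HLID 18.1, BRK 21.7, YBH 5.4 → max 21.7 km
Candidate C: residuals HLID 0.0, BRK 0.0, YBH 0.1 → max 0.1 km
Candidate D: residuals HLID 54.4, BRK 102.8, YBH 85.0 → max 102.8 km
Candidate E: residuals HLID 61.3, BRK 80.5, YBH 53.3 → max 80.5 km
Only Candidate C has all residuals ≈ 0.

Candidate C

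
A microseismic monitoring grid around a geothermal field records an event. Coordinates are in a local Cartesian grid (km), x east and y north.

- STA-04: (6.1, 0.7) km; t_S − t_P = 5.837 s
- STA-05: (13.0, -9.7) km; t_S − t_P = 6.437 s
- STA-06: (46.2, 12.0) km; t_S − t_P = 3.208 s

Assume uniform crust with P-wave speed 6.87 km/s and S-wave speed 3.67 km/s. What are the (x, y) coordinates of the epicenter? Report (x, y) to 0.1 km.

(36.4, 35.3)

Distance from S−P lag: d = Δt · v_P v_S / (v_P − v_S) = Δt · (6.87·3.67)/(6.87−3.67) ≈ 7.8790·Δt.
So d_STA-04 = 45.99, d_STA-05 = 50.72, d_STA-06 = 25.28 km.
Circle about each station: (x − 6.1)² + (y − 0.7)² = 45.99²; (x − 13.0)² + (y + 9.7)² = 50.72²; (x − 46.2)² + (y − 12.0)² = 25.28².
Subtracting pairs of circle equations eliminates x²+y² and gives linear equations (the radical axes):
13.8 x − 20.8 y = -232.05
80.2 x + 22.6 y = 3716.74
Solving the 2×2 system: x ≈ 36.4, y ≈ 35.3 km.
Check against STA-04 (with the unrounded x, y): √((x − 6.1)²+(y − 0.7)²) = 45.99 ≈ 45.99 km. ✓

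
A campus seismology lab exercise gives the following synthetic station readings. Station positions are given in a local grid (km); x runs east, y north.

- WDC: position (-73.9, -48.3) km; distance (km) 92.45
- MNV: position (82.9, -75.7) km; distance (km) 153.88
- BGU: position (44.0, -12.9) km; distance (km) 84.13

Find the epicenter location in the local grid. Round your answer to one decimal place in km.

Circle about each station: (x + 73.9)² + (y + 48.3)² = 92.45²; (x − 82.9)² + (y + 75.7)² = 153.88²; (x − 44.0)² + (y + 12.9)² = 84.13².
Subtracting pairs of circle equations eliminates x²+y² and gives linear equations (the radical axes):
313.6 x − 54.8 y = -10323.25
235.8 x + 70.8 y = -4222.54
Solving the 2×2 system: x ≈ -27.4, y ≈ 31.6 km.
Check against WDC (with the unrounded x, y): √((x + 73.9)²+(y + 48.3)²) = 92.45 ≈ 92.45 km. ✓

(-27.4, 31.6)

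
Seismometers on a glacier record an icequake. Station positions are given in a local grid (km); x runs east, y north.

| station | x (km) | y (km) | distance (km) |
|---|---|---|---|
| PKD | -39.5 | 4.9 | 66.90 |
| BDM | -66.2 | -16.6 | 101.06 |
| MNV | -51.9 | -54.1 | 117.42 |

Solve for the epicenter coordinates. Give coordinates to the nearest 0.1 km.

Circle about each station: (x + 39.5)² + (y − 4.9)² = 66.90²; (x + 66.2)² + (y + 16.6)² = 101.06²; (x + 51.9)² + (y + 54.1)² = 117.42².
Subtracting pairs of circle equations eliminates x²+y² and gives linear equations (the radical axes):
-53.4 x − 43.0 y = -2663.77
-24.8 x − 118.0 y = -5275.69
Solving the 2×2 system: x ≈ 16.7, y ≈ 41.2 km.
Check against PKD (with the unrounded x, y): √((x + 39.5)²+(y − 4.9)²) = 66.91 ≈ 66.90 km. ✓

(16.7, 41.2)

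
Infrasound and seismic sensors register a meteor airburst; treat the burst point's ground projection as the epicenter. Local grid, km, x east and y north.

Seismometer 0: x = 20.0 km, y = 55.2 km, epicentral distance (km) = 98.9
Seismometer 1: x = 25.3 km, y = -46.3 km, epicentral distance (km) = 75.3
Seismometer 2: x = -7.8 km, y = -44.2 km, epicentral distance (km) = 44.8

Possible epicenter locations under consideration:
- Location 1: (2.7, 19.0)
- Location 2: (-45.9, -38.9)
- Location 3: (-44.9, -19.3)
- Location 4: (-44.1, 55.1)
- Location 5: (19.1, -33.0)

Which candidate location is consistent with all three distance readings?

Location 3

For each candidate, compare |candidate − station| to the reported distance:
Location 1: residuals Seismometer 0 58.8, Seismometer 1 6.2, Seismometer 2 19.3 → max 58.8 km
Location 2: residuals Seismometer 0 16.0, Seismometer 1 3.7, Seismometer 2 6.3 → max 16.0 km
Location 3: residuals Seismometer 0 0.1, Seismometer 1 0.1, Seismometer 2 0.1 → max 0.1 km
Location 4: residuals Seismometer 0 34.8, Seismometer 1 47.6, Seismometer 2 60.9 → max 60.9 km
Location 5: residuals Seismometer 0 10.7, Seismometer 1 60.6, Seismometer 2 15.7 → max 60.6 km
Only Location 3 has all residuals ≈ 0.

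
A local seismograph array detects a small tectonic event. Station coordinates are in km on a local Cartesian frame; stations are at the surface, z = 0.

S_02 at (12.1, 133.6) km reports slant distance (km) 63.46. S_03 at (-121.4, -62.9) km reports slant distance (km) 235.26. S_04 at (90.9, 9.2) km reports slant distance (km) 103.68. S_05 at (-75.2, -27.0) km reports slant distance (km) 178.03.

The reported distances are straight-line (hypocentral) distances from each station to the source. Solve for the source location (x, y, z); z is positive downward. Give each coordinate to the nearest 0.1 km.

(48.0, 96.2, 36.6)

Each station gives a sphere (x−x_i)² + (y−y_i)² + z² = d_i² (stations at z=0).
Subtracting the S_02 sphere from S_03 and S_04: z² cancels, leaving linear equations in x and y:
-267.0 x − 393.0 y = -50621.10
157.6 x − 248.8 y = -16370.29
Solving: x ≈ 47.995, y ≈ 96.199 km (keep extra digits for the depth step; rounded: 48.0, 96.2).
Then from the S_02 sphere: z² = 63.46² − (x − 12.1)² − (y − 133.6)² with x = 47.995, y = 96.199, so z ≈ 36.604 ≈ 36.6 km.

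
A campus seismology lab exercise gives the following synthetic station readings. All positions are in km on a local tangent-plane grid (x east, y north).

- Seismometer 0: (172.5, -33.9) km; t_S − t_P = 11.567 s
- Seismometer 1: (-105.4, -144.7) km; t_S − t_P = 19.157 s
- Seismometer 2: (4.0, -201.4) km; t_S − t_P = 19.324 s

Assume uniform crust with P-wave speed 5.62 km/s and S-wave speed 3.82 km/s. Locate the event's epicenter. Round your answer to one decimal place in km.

Distance from S−P lag: d = Δt · v_P v_S / (v_P − v_S) = Δt · (5.62·3.82)/(5.62−3.82) ≈ 11.9269·Δt.
So d_Seismometer 0 = 137.96, d_Seismometer 1 = 228.48, d_Seismometer 2 = 230.48 km.
Circle about each station: (x − 172.5)² + (y + 33.9)² = 137.96²; (x + 105.4)² + (y + 144.7)² = 228.48²; (x − 4.0)² + (y + 201.4)² = 230.48².
Subtracting the Seismometer 0 equation from the Seismometer 1 and Seismometer 2 equations removes the quadratic terms:
-555.8 x − 221.6 y = -32028.36
-337.0 x − 335.0 y = -24415.57
Solving the 2×2 system: x ≈ 47.7, y ≈ 24.9 km.
Check against Seismometer 0 (with the unrounded x, y): √((x − 172.5)²+(y + 33.9)²) = 137.96 ≈ 137.96 km. ✓

x ≈ 47.7 km, y ≈ 24.9 km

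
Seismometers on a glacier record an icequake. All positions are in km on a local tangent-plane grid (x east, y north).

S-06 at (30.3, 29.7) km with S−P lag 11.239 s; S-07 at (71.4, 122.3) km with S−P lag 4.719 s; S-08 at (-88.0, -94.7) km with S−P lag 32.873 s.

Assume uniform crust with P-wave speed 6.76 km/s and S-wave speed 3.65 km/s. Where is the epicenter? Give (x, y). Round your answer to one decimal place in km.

(93.8, 92.3)

Distance from S−P lag: d = Δt · v_P v_S / (v_P − v_S) = Δt · (6.76·3.65)/(6.76−3.65) ≈ 7.9338·Δt.
So d_S-06 = 89.17, d_S-07 = 37.44, d_S-08 = 260.81 km.
Circle about each station: (x − 30.3)² + (y − 29.7)² = 89.17²; (x − 71.4)² + (y − 122.3)² = 37.44²; (x + 88.0)² + (y + 94.7)² = 260.81².
Subtracting pairs of circle equations eliminates x²+y² and gives linear equations (the radical axes):
82.2 x + 185.2 y = 24804.61
-236.6 x − 248.8 y = -45158.66
Solving the 2×2 system: x ≈ 93.8, y ≈ 92.3 km.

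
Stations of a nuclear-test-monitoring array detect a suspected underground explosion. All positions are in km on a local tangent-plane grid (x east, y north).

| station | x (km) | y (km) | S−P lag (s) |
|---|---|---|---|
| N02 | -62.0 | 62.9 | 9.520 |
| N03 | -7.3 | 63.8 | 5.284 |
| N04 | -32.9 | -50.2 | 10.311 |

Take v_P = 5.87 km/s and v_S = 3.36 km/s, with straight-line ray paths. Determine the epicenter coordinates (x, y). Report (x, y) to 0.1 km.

1.4 km east, 23.2 km north

Distance from S−P lag: d = Δt · v_P v_S / (v_P − v_S) = Δt · (5.87·3.36)/(5.87−3.36) ≈ 7.8578·Δt.
So d_N02 = 74.81, d_N03 = 41.52, d_N04 = 81.02 km.
Circle about each station: (x + 62.0)² + (y − 62.9)² = 74.81²; (x + 7.3)² + (y − 63.8)² = 41.52²; (x + 32.9)² + (y + 50.2)² = 81.02².
Subtracting pairs of circle equations eliminates x²+y² and gives linear equations (the radical axes):
109.4 x + 1.8 y = 195.95
58.2 x − 226.2 y = -5165.66
Solving the 2×2 system: x ≈ 1.4, y ≈ 23.2 km.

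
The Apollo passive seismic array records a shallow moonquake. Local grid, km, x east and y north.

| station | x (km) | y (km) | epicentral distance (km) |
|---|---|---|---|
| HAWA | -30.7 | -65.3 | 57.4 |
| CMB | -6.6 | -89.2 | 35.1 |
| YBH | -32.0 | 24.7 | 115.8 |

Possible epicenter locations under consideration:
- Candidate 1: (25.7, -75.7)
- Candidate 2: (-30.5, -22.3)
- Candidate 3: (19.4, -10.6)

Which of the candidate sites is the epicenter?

For each candidate, compare |candidate − station| to the reported distance:
Candidate 1: residuals HAWA 0.0, CMB 0.1, YBH 0.0 → max 0.1 km
Candidate 2: residuals HAWA 14.4, CMB 35.9, YBH 68.8 → max 68.8 km
Candidate 3: residuals HAWA 16.8, CMB 47.7, YBH 53.4 → max 53.4 km
Only Candidate 1 has all residuals ≈ 0.

Candidate 1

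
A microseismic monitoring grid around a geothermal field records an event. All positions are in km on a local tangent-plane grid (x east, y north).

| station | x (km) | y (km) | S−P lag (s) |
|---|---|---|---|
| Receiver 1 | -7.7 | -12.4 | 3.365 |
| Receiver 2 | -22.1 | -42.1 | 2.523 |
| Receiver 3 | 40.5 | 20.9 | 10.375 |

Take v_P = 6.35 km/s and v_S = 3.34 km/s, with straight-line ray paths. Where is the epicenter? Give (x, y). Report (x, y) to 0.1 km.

-5.4 km east, -36.0 km north

Distance from S−P lag: d = Δt · v_P v_S / (v_P − v_S) = Δt · (6.35·3.34)/(6.35−3.34) ≈ 7.0462·Δt.
So d_Receiver 1 = 23.71, d_Receiver 2 = 17.78, d_Receiver 3 = 73.10 km.
Circle about each station: (x + 7.7)² + (y + 12.4)² = 23.71²; (x + 22.1)² + (y + 42.1)² = 17.78²; (x − 40.5)² + (y − 20.9)² = 73.10².
Subtracting the Receiver 1 equation from the Receiver 2 and Receiver 3 equations removes the quadratic terms:
-28.8 x − 59.4 y = 2293.81
96.4 x + 66.6 y = -2917.44
Solving the 2×2 system: x ≈ -5.4, y ≈ -36.0 km.
Check against Receiver 1 (with the unrounded x, y): √((x + 7.7)²+(y + 12.4)²) = 23.72 ≈ 23.71 km. ✓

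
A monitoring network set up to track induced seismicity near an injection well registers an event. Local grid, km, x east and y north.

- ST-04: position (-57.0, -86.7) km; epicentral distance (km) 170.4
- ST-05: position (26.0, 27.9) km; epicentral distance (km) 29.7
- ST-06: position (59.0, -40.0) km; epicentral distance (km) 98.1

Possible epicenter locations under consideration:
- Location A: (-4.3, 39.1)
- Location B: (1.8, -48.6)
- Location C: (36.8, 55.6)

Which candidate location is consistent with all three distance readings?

Location C

For each candidate, compare |candidate − station| to the reported distance:
Location A: residuals ST-04 34.0, ST-05 2.6, ST-06 3.2 → max 34.0 km
Location B: residuals ST-04 100.3, ST-05 50.5, ST-06 40.3 → max 100.3 km
Location C: residuals ST-04 0.0, ST-05 0.0, ST-06 0.0 → max 0.0 km
Only Location C has all residuals ≈ 0.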